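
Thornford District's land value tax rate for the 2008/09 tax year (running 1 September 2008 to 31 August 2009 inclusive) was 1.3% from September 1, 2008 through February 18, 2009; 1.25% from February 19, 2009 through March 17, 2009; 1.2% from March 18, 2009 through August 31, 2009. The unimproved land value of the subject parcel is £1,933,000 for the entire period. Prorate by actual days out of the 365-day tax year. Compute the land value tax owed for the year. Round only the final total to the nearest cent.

September 1, 2008 – February 18, 2009: 171 days at 1.3% → £1,933,000 × 1.3% × 171/365 = £11,772.7644
February 19 – March 17, 2009: 27 days at 1.25% → £1,933,000 × 1.25% × 27/365 = £1,787.3630
March 18 – August 31, 2009: 167 days at 1.2% → £1,933,000 × 1.2% × 167/365 = £10,612.9644
Total = £24,173.0918

£24,173.09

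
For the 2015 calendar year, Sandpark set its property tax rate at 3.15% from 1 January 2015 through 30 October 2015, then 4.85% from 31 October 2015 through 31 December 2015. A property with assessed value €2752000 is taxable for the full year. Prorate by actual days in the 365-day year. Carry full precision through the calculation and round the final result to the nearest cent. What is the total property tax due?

1 January – 30 October 2015: 303 days at 3.15% → €2752000 × 3.15% × 303/365 = €71962.9151
31 October – 31 December 2015: 62 days at 4.85% → €2752000 × 4.85% × 62/365 = €22671.9562
Total = €94634.8712

€94634.87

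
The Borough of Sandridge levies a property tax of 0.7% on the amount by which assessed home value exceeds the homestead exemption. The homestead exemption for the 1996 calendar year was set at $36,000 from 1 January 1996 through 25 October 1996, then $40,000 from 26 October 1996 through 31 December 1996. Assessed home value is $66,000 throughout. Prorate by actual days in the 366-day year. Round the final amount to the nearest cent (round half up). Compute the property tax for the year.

$204.87

1 January – 25 October 1996: 299 days, exemption $36,000 → ($66,000 − $36,000) × 0.7% × 299/366 = $171.5574
26 October – 31 December 1996: 67 days, exemption $40,000 → ($66,000 − $40,000) × 0.7% × 67/366 = $33.3169
Total = $204.8743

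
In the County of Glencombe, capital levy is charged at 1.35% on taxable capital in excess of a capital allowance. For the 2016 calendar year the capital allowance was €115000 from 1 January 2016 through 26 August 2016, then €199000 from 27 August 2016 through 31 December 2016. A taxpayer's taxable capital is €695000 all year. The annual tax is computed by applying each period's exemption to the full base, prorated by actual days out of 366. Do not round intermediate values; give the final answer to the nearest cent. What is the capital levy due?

1 January – 26 August 2016: 239 days, exemption €115000 → (€695000 − €115000) × 1.35% × 239/366 = €5113.0328
27 August – 31 December 2016: 127 days, exemption €199000 → (€695000 − €199000) × 1.35% × 127/366 = €2323.4754
Total = €7436.5082

€7436.51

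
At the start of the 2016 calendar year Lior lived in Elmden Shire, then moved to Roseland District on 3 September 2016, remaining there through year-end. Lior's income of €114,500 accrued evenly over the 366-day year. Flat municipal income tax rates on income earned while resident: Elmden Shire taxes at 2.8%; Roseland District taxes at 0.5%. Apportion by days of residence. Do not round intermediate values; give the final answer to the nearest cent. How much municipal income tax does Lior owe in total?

Elmden Shire, 1 January – 2 September 2016: 246 days → €114,500 × 2.8% × 246/366 = €2,154.8525
Roseland District, 3 September – 31 December 2016: 120 days → €114,500 × 0.5% × 120/366 = €187.7049
Total = €2,342.5574

€2,342.56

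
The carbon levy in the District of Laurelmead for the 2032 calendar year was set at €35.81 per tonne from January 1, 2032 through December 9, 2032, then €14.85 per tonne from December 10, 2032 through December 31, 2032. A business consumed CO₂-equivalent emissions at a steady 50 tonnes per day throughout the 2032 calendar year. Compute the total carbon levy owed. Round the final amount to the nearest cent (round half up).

€632,267.00

January 1 – December 9, 2032: 344 days × 50 tonnes/day = 17,200 tonnes at €35.81/tonne → €615,932.00
December 10 – December 31, 2032: 22 days × 50 tonnes/day = 1,100 tonnes at €14.85/tonne → €16,335.00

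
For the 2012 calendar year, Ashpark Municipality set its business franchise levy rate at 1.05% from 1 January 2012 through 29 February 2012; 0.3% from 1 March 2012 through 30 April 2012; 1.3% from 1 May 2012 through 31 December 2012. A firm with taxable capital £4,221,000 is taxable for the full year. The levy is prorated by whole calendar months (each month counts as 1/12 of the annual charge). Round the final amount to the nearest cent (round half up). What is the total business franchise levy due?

£46,079.25

1 January – 29 February 2012: 2 months at 1.05% → £4,221,000 × 1.05% × 2/12 = £7,386.7500
1 March – 30 April 2012: 2 months at 0.3% → £4,221,000 × 0.3% × 2/12 = £2,110.5000
1 May – 31 December 2012: 8 months at 1.3% → £4,221,000 × 1.3% × 8/12 = £36,582.0000
Total = £46,079.2500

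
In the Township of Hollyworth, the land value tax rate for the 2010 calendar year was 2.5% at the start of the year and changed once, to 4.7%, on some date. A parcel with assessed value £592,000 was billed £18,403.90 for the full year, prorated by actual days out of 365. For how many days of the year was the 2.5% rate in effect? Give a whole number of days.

Let d = days at the first rate; then 365 − d days at the second rate.
£592,000 × [2.5%·d + 4.7%·(365−d)] / 365 = £18,403.90
Solving gives d = 264, so the new rate took effect on 22 September 2010.

264 days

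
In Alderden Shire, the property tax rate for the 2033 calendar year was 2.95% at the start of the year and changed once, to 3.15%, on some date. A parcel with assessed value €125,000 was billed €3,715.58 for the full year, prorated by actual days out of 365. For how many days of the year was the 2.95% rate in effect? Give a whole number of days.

Let d = days at the first rate; then 365 − d days at the second rate.
€125,000 × [2.95%·d + 3.15%·(365−d)] / 365 = €3,715.58
Solving gives d = 324, so the new rate took effect on 21 Nov 2033.

324 days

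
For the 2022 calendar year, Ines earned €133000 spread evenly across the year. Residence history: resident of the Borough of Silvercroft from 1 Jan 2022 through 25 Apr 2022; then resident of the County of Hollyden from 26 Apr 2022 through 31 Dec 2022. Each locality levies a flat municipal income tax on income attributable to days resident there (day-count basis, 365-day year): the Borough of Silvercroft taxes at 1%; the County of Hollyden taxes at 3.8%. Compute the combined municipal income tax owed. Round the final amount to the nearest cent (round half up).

€3880.68

The Borough of Silvercroft, 1 Jan – 25 Apr 2022: 115 days → €133000 × 1% × 115/365 = €419.0411
The County of Hollyden, 26 Apr – 31 Dec 2022: 250 days → €133000 × 3.8% × 250/365 = €3461.6438
Total = €3880.6849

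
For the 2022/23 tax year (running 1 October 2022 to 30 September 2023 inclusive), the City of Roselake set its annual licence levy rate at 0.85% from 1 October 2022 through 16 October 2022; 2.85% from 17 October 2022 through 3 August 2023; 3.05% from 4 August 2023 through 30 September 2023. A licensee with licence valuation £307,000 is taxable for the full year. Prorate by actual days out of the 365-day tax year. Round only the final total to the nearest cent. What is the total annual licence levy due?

£8,577.92

1 October – 16 October 2022: 16 days at 0.85% → £307,000 × 0.85% × 16/365 = £114.3890
17 October 2022 – 3 August 2023: 291 days at 2.85% → £307,000 × 2.85% × 291/365 = £6,975.6288
4 August – 30 September 2023: 58 days at 3.05% → £307,000 × 3.05% × 58/365 = £1,487.8986
Total = £8,577.9164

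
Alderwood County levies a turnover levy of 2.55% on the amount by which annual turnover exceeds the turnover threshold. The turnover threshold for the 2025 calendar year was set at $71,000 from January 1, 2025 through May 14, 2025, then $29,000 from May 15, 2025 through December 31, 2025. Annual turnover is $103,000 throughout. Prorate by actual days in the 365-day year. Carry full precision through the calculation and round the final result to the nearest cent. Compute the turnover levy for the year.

January 1 – May 14, 2025: 134 days, exemption $71,000 → ($103,000 − $71,000) × 2.55% × 134/365 = $299.5726
May 15 – December 31, 2025: 231 days, exemption $29,000 → ($103,000 − $29,000) × 2.55% × 231/365 = $1,194.2384
Total = $1,493.8110

$1,493.81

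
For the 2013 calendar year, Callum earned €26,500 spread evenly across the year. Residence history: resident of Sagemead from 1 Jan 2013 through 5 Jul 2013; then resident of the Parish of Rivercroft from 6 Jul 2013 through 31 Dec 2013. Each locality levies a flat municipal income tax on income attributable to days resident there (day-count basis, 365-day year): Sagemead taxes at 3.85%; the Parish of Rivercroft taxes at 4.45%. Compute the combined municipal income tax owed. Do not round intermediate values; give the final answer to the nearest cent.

€1,098.23

Sagemead, 1 Jan – 5 Jul 2013: 186 days → €26,500 × 3.85% × 186/365 = €519.9082
The Parish of Rivercroft, 6 Jul – 31 Dec 2013: 179 days → €26,500 × 4.45% × 179/365 = €578.3171
Total = €1,098.2253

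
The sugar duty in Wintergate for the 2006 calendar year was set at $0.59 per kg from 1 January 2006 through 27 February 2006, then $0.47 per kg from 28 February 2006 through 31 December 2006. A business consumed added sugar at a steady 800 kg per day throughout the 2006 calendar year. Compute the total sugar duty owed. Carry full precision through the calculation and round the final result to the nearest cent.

$142,808.00

1 January – 27 February 2006: 58 days × 800 kg/day = 46,400 kg at $0.59/kg → $27,376.00
28 February – 31 December 2006: 307 days × 800 kg/day = 245,600 kg at $0.47/kg → $115,432.00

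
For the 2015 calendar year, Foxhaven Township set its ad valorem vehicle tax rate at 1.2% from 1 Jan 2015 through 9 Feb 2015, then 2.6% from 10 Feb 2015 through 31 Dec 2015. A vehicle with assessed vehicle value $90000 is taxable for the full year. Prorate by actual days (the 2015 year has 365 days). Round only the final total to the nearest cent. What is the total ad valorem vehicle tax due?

$2201.92

1 Jan – 9 Feb 2015: 40 days at 1.2% → $90000 × 1.2% × 40/365 = $118.3562
10 Feb – 31 Dec 2015: 325 days at 2.6% → $90000 × 2.6% × 325/365 = $2083.5616
Total = $2201.9178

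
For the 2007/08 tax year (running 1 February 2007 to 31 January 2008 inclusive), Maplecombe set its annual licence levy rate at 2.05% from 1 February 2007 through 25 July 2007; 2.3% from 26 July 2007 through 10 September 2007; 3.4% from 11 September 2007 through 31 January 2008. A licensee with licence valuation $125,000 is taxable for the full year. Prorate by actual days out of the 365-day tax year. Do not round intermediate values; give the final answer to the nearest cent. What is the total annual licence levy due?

1 February – 25 July 2007: 175 days at 2.05% → $125,000 × 2.05% × 175/365 = $1,228.5959
26 July – 10 September 2007: 47 days at 2.3% → $125,000 × 2.3% × 47/365 = $370.2055
11 September 2007 – 31 January 2008: 143 days at 3.4% → $125,000 × 3.4% × 143/365 = $1,665.0685
Total = $3,263.8699

$3,263.87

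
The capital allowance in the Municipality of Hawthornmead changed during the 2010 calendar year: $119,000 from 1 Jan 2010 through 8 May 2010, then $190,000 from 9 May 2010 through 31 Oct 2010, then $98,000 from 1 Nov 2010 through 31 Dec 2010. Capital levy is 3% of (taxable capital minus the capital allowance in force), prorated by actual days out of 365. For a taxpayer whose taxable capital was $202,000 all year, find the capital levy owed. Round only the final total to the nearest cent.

1 Jan – 8 May 2010: 128 days, exemption $119,000 → ($202,000 − $119,000) × 3% × 128/365 = $873.2055
9 May – 31 Oct 2010: 176 days, exemption $190,000 → ($202,000 − $190,000) × 3% × 176/365 = $173.5890
1 Nov – 31 Dec 2010: 61 days, exemption $98,000 → ($202,000 − $98,000) × 3% × 61/365 = $521.4247
Total = $1,568.2192

$1,568.22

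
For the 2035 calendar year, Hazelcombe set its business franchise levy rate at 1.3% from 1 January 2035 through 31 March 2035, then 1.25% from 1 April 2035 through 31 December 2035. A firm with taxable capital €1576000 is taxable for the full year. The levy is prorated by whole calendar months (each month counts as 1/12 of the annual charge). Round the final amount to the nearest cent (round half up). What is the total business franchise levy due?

€19897.00

1 January – 31 March 2035: 3 months at 1.3% → €1576000 × 1.3% × 3/12 = €5122.0000
1 April – 31 December 2035: 9 months at 1.25% → €1576000 × 1.25% × 9/12 = €14775.0000
Total = €19897.0000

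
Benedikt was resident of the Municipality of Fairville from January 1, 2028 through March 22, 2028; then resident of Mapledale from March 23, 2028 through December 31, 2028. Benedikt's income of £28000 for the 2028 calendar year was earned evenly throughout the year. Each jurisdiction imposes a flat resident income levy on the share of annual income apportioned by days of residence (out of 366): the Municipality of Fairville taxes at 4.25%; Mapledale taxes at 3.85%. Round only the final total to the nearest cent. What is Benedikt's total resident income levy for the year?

The Municipality of Fairville, January 1 – March 22, 2028: 82 days → £28000 × 4.25% × 82/366 = £266.6120
Mapledale, March 23 – December 31, 2028: 284 days → £28000 × 3.85% × 284/366 = £836.4809
Total = £1103.0929

£1103.09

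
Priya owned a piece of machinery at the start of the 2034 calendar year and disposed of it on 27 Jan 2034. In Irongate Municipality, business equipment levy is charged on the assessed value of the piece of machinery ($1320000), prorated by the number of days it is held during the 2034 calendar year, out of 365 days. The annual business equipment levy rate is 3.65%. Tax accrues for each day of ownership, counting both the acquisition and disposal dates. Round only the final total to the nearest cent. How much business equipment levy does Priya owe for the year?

$3564.00

Days held (1 Jan – 27 Jan 2034): 27 out of 365
Tax = $1320000 × 3.65% × 27/365 = $3564.0000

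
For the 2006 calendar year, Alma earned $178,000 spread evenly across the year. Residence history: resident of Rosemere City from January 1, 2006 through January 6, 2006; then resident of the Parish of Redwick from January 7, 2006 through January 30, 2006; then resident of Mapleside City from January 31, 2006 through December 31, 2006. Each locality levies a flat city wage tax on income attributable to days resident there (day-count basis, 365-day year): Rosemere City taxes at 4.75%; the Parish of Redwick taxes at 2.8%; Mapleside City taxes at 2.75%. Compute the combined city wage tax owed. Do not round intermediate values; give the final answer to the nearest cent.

$4,959.37

Rosemere City, January 1 – January 6, 2006: 6 days → $178,000 × 4.75% × 6/365 = $138.9863
The Parish of Redwick, January 7 – January 30, 2006: 24 days → $178,000 × 2.8% × 24/365 = $327.7151
Mapleside City, January 31 – December 31, 2006: 335 days → $178,000 × 2.75% × 335/365 = $4,492.6712
Total = $4,959.3726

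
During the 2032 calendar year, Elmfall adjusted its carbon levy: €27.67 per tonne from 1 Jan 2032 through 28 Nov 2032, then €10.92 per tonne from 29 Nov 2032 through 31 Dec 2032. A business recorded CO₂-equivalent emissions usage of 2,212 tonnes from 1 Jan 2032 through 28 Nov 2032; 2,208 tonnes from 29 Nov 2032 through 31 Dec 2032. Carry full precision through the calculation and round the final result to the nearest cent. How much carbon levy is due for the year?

€85,317.40

1 Jan – 28 Nov 2032: 2,212 tonnes at €27.67/tonne → €61,206.04
29 Nov – 31 Dec 2032: 2,208 tonnes at €10.92/tonne → €24,111.36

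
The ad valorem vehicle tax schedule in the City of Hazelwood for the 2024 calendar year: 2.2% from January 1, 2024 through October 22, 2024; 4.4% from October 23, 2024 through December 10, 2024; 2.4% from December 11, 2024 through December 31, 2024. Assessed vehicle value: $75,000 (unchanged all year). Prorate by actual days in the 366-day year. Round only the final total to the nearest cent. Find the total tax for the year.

January 1 – October 22, 2024: 296 days at 2.2% → $75,000 × 2.2% × 296/366 = $1,334.4262
October 23 – December 10, 2024: 49 days at 4.4% → $75,000 × 4.4% × 49/366 = $441.8033
December 11 – December 31, 2024: 21 days at 2.4% → $75,000 × 2.4% × 21/366 = $103.2787
Total = $1,879.5082

$1,879.51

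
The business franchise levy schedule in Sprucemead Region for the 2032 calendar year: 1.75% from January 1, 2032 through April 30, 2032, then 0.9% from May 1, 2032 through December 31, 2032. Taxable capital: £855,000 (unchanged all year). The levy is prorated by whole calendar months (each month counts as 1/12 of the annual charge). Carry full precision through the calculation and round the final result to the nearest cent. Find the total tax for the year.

£10,117.50

January 1 – April 30, 2032: 4 months at 1.75% → £855,000 × 1.75% × 4/12 = £4,987.5000
May 1 – December 31, 2032: 8 months at 0.9% → £855,000 × 0.9% × 8/12 = £5,130.0000
Total = £10,117.5000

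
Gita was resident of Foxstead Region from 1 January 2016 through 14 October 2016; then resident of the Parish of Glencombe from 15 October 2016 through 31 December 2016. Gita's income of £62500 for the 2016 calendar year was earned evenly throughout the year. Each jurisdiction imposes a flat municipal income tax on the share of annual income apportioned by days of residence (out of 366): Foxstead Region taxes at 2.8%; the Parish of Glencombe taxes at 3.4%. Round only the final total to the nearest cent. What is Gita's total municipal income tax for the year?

£1829.92

Foxstead Region, 1 January – 14 October 2016: 288 days → £62500 × 2.8% × 288/366 = £1377.0492
The Parish of Glencombe, 15 October – 31 December 2016: 78 days → £62500 × 3.4% × 78/366 = £452.8689
Total = £1829.9180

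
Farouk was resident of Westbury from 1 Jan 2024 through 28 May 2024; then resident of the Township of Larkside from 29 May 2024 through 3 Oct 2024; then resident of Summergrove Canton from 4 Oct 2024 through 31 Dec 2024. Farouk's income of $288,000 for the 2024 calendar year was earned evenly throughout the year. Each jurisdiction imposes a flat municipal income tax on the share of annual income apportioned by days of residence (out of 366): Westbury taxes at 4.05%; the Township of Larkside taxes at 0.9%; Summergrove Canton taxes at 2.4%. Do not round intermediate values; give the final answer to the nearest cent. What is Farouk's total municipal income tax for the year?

Westbury, 1 Jan – 28 May 2024: 149 days → $288,000 × 4.05% × 149/366 = $4,748.4590
The Township of Larkside, 29 May – 3 Oct 2024: 128 days → $288,000 × 0.9% × 128/366 = $906.4918
Summergrove Canton, 4 Oct – 31 Dec 2024: 89 days → $288,000 × 2.4% × 89/366 = $1,680.7869
Total = $7,335.7377

$7,335.74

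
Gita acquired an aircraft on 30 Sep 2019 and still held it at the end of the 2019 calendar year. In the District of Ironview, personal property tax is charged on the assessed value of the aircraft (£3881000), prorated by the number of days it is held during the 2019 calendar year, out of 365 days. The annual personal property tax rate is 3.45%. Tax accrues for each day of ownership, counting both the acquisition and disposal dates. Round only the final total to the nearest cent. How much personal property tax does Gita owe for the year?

£34115.58

Days held (30 Sep – 31 Dec 2019): 93 out of 365
Tax = £3881000 × 3.45% × 93/365 = £34115.5849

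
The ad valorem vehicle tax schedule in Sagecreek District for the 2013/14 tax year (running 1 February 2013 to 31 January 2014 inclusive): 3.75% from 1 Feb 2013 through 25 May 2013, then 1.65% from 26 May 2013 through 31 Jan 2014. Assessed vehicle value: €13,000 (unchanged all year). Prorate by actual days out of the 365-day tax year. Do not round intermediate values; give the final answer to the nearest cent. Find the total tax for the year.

€299.77

1 Feb – 25 May 2013: 114 days at 3.75% → €13,000 × 3.75% × 114/365 = €152.2603
26 May 2013 – 31 Jan 2014: 251 days at 1.65% → €13,000 × 1.65% × 251/365 = €147.5055
Total = €299.7658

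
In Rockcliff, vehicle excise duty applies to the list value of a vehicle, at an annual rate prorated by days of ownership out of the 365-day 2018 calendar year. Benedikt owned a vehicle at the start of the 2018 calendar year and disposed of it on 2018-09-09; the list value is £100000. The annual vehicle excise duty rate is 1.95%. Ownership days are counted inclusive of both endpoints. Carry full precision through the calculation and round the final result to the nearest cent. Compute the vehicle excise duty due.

Days held (2018-01-01 to 2018-09-09): 252 out of 365
Tax = £100000 × 1.95% × 252/365 = £1346.3014

£1346.30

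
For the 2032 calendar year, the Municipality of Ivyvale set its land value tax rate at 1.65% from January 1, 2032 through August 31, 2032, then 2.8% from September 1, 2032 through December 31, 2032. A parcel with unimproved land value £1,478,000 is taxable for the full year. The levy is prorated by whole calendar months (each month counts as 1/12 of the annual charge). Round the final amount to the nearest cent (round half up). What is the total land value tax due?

January 1 – August 31, 2032: 8 months at 1.65% → £1,478,000 × 1.65% × 8/12 = £16,258.0000
September 1 – December 31, 2032: 4 months at 2.8% → £1,478,000 × 2.8% × 4/12 = £13,794.6667
Total = £30,052.6667

£30,052.67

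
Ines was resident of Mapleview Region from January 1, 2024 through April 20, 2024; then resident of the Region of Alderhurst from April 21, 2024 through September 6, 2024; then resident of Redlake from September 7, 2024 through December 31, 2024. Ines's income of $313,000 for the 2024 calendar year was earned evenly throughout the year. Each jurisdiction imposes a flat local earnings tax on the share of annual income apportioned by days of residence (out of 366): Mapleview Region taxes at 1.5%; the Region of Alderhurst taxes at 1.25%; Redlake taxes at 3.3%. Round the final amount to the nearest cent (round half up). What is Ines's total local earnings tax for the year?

Mapleview Region, January 1 – April 20, 2024: 111 days → $313,000 × 1.5% × 111/366 = $1,423.8934
The Region of Alderhurst, April 21 – September 6, 2024: 139 days → $313,000 × 1.25% × 139/366 = $1,485.8948
Redlake, September 7 – December 31, 2024: 116 days → $313,000 × 3.3% × 116/366 = $3,273.6721
Total = $6,183.4604

$6,183.46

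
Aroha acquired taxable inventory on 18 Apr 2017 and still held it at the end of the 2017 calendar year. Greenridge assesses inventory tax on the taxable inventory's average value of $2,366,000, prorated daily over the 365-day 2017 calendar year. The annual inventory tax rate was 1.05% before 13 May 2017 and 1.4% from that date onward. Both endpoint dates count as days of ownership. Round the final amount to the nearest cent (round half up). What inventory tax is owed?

$22,846.48

18 Apr – 12 May 2017: 25 days at 1.05% → $2,366,000 × 1.05% × 25/365 = $1,701.5753
13 May – 31 Dec 2017: 233 days at 1.4% → $2,366,000 × 1.4% × 233/365 = $21,144.9096
Total = $22,846.4849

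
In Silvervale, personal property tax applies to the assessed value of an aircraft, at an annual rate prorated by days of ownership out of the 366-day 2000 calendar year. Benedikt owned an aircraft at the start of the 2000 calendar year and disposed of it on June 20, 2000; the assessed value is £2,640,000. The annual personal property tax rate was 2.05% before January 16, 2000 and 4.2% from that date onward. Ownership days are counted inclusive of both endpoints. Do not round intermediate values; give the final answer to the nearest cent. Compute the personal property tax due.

January 1 – January 15, 2000: 15 days at 2.05% → £2,640,000 × 2.05% × 15/366 = £2,218.0328
January 16 – June 20, 2000: 157 days at 4.2% → £2,640,000 × 4.2% × 157/366 = £47,563.2787
Total = £49,781.3115

£49,781.31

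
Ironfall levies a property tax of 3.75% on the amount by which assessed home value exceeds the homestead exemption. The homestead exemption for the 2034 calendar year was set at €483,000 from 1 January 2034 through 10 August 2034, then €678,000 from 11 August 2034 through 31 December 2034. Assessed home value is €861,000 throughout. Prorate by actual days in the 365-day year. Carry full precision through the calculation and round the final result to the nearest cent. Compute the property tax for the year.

1 January – 10 August 2034: 222 days, exemption €483,000 → (€861,000 − €483,000) × 3.75% × 222/365 = €8,621.5068
11 August – 31 December 2034: 143 days, exemption €678,000 → (€861,000 − €678,000) × 3.75% × 143/365 = €2,688.5959
Total = €11,310.1027

€11,310.10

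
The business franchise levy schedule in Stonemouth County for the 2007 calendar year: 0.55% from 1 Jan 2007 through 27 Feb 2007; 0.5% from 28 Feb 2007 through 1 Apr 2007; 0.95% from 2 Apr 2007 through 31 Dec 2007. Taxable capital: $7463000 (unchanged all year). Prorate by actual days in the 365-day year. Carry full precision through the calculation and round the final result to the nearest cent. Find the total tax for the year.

1 Jan – 27 Feb 2007: 58 days at 0.55% → $7463000 × 0.55% × 58/365 = $6522.4575
28 Feb – 1 Apr 2007: 33 days at 0.5% → $7463000 × 0.5% × 33/365 = $3373.6849
2 Apr – 31 Dec 2007: 274 days at 0.95% → $7463000 × 0.95% × 274/365 = $53222.4356
Total = $63118.5781

$63118.58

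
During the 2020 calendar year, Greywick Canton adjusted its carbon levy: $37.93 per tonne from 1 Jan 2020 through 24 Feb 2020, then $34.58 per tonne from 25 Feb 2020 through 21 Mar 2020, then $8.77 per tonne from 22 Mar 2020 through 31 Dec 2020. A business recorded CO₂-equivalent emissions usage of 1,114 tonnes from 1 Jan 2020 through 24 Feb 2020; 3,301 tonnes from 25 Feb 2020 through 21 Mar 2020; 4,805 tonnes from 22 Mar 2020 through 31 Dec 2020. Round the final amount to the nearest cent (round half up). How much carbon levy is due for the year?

1 Jan – 24 Feb 2020: 1,114 tonnes at $37.93/tonne → $42,254.02
25 Feb – 21 Mar 2020: 3,301 tonnes at $34.58/tonne → $114,148.58
22 Mar – 31 Dec 2020: 4,805 tonnes at $8.77/tonne → $42,139.85

$198,542.45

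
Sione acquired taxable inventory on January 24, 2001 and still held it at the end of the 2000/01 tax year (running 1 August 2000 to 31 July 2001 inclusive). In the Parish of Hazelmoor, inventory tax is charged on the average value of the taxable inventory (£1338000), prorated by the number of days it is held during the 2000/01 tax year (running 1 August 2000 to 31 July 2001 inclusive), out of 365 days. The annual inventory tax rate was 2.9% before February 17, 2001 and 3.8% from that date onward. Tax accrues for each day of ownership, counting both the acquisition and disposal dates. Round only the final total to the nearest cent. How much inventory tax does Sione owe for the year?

£25535.64

January 24 – February 16, 2001: 24 days at 2.9% → £1338000 × 2.9% × 24/365 = £2551.3644
February 17 – July 31, 2001: 165 days at 3.8% → £1338000 × 3.8% × 165/365 = £22984.2740
Total = £25535.6384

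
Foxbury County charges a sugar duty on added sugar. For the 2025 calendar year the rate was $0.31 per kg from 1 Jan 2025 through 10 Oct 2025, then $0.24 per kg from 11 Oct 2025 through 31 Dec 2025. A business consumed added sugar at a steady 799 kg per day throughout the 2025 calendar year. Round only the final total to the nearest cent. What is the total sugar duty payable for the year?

$85,820.59

1 Jan – 10 Oct 2025: 283 days × 799 kg/day = 226,117 kg at $0.31/kg → $70,096.27
11 Oct – 31 Dec 2025: 82 days × 799 kg/day = 65,518 kg at $0.24/kg → $15,724.32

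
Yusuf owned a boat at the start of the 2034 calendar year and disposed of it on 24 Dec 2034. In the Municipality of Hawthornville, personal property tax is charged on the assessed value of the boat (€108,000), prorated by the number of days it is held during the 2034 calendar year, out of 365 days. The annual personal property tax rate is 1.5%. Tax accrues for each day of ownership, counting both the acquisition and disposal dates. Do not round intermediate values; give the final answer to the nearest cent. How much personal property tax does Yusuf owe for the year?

Days held (1 Jan – 24 Dec 2034): 358 out of 365
Tax = €108,000 × 1.5% × 358/365 = €1,588.9315

€1,588.93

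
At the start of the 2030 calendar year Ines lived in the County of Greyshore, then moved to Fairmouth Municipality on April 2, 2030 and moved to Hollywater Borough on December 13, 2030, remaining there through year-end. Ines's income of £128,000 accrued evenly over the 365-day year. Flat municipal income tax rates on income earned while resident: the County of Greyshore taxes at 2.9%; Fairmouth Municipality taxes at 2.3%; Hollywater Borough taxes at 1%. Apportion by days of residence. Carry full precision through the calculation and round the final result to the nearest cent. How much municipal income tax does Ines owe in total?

The County of Greyshore, January 1 – April 1, 2030: 91 days → £128,000 × 2.9% × 91/365 = £925.4575
Fairmouth Municipality, April 2 – December 12, 2030: 255 days → £128,000 × 2.3% × 255/365 = £2,056.7671
Hollywater Borough, December 13 – December 31, 2030: 19 days → £128,000 × 1% × 19/365 = £66.6301
Total = £3,048.8548

£3,048.85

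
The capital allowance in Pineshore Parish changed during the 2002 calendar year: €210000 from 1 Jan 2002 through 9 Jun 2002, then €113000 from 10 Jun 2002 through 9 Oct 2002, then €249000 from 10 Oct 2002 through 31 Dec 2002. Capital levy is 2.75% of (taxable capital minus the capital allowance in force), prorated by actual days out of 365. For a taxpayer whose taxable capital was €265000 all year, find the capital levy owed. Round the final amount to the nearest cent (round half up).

1 Jan – 9 Jun 2002: 160 days, exemption €210000 → (€265000 − €210000) × 2.75% × 160/365 = €663.0137
10 Jun – 9 Oct 2002: 122 days, exemption €113000 → (€265000 − €113000) × 2.75% × 122/365 = €1397.1507
10 Oct – 31 Dec 2002: 83 days, exemption €249000 → (€265000 − €249000) × 2.75% × 83/365 = €100.0548
Total = €2160.2192

€2160.22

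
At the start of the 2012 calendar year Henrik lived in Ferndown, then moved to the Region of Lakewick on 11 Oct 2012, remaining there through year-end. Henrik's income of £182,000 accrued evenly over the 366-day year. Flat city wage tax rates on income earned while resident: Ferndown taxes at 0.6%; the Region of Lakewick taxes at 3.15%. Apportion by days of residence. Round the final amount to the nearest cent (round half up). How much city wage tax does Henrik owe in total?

£2,131.79

Ferndown, 1 Jan – 10 Oct 2012: 284 days → £182,000 × 0.6% × 284/366 = £847.3443
The Region of Lakewick, 11 Oct – 31 Dec 2012: 82 days → £182,000 × 3.15% × 82/366 = £1,284.4426
Total = £2,131.7869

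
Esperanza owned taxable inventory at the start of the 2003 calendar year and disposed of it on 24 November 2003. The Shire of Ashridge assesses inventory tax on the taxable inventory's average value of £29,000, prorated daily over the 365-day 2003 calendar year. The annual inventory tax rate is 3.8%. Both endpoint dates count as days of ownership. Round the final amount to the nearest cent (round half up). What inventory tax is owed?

Days held (1 January – 24 November 2003): 328 out of 365
Tax = £29,000 × 3.8% × 328/365 = £990.2904

£990.29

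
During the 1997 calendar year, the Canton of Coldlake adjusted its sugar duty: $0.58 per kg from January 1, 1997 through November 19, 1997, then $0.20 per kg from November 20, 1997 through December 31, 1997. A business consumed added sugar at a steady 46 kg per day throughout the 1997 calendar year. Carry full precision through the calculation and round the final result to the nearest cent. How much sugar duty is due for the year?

$9004.04

January 1 – November 19, 1997: 323 days × 46 kg/day = 14,858 kg at $0.58/kg → $8617.64
November 20 – December 31, 1997: 42 days × 46 kg/day = 1,932 kg at $0.20/kg → $386.40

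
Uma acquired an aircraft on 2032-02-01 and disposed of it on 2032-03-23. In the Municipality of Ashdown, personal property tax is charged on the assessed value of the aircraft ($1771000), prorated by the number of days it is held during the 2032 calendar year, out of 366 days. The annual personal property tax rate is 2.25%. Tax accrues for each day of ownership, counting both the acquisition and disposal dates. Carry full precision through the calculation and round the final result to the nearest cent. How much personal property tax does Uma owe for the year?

$5661.39

Days held (2032-02-01 to 2032-03-23): 52 out of 366
Tax = $1771000 × 2.25% × 52/366 = $5661.3934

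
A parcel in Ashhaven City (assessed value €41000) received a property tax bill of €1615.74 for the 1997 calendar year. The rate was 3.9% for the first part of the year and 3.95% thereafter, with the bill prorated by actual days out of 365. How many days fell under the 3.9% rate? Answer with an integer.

67 days

Let d = days at the first rate; then 365 − d days at the second rate.
€41000 × [3.9%·d + 3.95%·(365−d)] / 365 = €1615.74
Solving gives d = 67, so the new rate took effect on 9 March 1997.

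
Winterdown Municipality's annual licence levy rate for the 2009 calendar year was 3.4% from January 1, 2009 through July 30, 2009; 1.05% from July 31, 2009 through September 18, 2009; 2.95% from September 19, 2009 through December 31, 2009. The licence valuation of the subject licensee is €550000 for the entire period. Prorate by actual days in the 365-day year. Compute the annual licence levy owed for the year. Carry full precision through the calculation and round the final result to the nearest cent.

€16224.25

January 1 – July 30, 2009: 211 days at 3.4% → €550000 × 3.4% × 211/365 = €10810.1370
July 31 – September 18, 2009: 50 days at 1.05% → €550000 × 1.05% × 50/365 = €791.0959
September 19 – December 31, 2009: 104 days at 2.95% → €550000 × 2.95% × 104/365 = €4623.0137
Total = €16224.2466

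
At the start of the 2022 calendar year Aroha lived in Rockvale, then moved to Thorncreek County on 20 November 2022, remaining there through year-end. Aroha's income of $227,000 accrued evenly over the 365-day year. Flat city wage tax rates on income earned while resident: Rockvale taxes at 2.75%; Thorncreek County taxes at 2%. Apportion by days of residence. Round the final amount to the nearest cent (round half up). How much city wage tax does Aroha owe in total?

$6,046.60

Rockvale, 1 January – 19 November 2022: 323 days → $227,000 × 2.75% × 323/365 = $5,524.1849
Thorncreek County, 20 November – 31 December 2022: 42 days → $227,000 × 2% × 42/365 = $522.4110
Total = $6,046.5959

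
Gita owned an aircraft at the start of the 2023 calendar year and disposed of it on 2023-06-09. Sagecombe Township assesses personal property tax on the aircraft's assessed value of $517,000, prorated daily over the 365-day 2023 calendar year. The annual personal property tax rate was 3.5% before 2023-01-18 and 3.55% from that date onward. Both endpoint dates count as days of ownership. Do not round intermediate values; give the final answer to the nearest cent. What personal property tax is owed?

$8,033.33

2023-01-01 to 2023-01-17: 17 days at 3.5% → $517,000 × 3.5% × 17/365 = $842.7808
2023-01-18 to 2023-06-09: 143 days at 3.55% → $517,000 × 3.55% × 143/365 = $7,190.5493
Total = $8,033.3301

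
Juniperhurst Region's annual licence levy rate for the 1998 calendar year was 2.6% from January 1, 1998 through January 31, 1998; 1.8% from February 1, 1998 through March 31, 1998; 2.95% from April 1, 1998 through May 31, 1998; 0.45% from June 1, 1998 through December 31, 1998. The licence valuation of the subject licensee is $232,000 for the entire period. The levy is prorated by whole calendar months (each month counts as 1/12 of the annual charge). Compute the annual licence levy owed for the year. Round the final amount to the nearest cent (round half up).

January 1 – January 31, 1998: 1 month at 2.6% → $232,000 × 2.6% × 1/12 = $502.6667
February 1 – March 31, 1998: 2 months at 1.8% → $232,000 × 1.8% × 2/12 = $696.0000
April 1 – May 31, 1998: 2 months at 2.95% → $232,000 × 2.95% × 2/12 = $1,140.6667
June 1 – December 31, 1998: 7 months at 0.45% → $232,000 × 0.45% × 7/12 = $609.0000
Total = $2,948.3333

$2,948.33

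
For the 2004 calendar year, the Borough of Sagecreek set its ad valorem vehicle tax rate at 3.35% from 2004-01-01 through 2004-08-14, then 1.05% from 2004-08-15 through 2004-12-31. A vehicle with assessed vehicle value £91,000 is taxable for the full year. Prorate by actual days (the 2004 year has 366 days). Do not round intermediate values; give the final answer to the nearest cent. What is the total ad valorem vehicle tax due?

2004-01-01 to 2004-08-14: 227 days at 3.35% → £91,000 × 3.35% × 227/366 = £1,890.7363
2004-08-15 to 2004-12-31: 139 days at 1.05% → £91,000 × 1.05% × 139/366 = £362.8811
Total = £2,253.6175

£2,253.62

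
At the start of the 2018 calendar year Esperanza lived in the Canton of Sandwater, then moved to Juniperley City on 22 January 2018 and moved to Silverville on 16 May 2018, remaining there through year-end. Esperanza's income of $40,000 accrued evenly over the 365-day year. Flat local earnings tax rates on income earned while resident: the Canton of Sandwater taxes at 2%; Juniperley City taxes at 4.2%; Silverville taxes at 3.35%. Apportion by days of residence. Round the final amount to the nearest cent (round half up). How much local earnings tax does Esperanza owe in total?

The Canton of Sandwater, 1 January – 21 January 2018: 21 days → $40,000 × 2% × 21/365 = $46.0274
Juniperley City, 22 January – 15 May 2018: 114 days → $40,000 × 4.2% × 114/365 = $524.7123
Silverville, 16 May – 31 December 2018: 230 days → $40,000 × 3.35% × 230/365 = $844.3836
Total = $1,415.1233

$1,415.12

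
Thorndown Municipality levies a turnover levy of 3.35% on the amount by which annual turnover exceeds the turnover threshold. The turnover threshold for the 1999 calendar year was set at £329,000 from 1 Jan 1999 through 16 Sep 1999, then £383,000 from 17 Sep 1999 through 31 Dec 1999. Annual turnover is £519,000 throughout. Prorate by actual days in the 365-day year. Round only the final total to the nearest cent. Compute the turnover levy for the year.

£5,839.65

1 Jan – 16 Sep 1999: 259 days, exemption £329,000 → (£519,000 − £329,000) × 3.35% × 259/365 = £4,516.5342
17 Sep – 31 Dec 1999: 106 days, exemption £383,000 → (£519,000 − £383,000) × 3.35% × 106/365 = £1,323.1123
Total = £5,839.6466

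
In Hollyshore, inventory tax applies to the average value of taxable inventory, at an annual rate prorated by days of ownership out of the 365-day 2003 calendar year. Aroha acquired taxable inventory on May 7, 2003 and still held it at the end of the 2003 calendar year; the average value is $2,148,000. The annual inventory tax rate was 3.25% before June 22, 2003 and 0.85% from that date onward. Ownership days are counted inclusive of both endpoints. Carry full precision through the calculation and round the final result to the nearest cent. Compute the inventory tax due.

$18,452.20

May 7 – June 21, 2003: 46 days at 3.25% → $2,148,000 × 3.25% × 46/365 = $8,797.9726
June 22 – December 31, 2003: 193 days at 0.85% → $2,148,000 × 0.85% × 193/365 = $9,654.2301
Total = $18,452.2027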